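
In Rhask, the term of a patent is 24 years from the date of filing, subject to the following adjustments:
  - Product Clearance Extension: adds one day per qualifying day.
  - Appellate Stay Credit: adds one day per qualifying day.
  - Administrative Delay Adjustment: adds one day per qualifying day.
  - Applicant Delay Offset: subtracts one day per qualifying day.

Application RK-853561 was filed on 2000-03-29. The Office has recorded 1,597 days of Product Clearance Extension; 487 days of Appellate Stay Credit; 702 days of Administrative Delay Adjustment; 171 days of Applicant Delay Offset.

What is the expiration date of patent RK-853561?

Base term: filing date + 24 years → 29 March 2024.
Product Clearance Extension: +1597 days → 12 August 2028.
Appellate Stay Credit: +487 days → 12 December 2029.
Administrative Delay Adjustment: +702 days → 14 November 2031.
Applicant Delay Offset: −171 days → 27 May 2031.

May 27, 2031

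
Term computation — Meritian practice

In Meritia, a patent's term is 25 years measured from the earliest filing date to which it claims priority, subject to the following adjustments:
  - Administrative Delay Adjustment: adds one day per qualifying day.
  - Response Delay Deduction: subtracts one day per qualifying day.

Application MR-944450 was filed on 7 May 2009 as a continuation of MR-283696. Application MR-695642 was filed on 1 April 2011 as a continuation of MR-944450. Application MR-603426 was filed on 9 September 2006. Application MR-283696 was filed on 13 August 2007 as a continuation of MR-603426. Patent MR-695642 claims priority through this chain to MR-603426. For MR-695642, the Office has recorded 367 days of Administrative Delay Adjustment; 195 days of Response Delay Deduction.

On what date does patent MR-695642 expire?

Earliest priority filing: 9 September 2006.
Base term: 9 September 2006 + 25 years → 9 September 2031.
Administrative Delay Adjustment: +367 days → 10 September 2032.
Response Delay Deduction: −195 days → 28 February 2032.

2032-02-28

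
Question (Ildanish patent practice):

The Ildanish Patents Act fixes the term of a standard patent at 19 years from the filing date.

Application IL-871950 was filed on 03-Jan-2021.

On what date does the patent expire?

January 3, 2040

Filing date + 19 years → 3 January 2040.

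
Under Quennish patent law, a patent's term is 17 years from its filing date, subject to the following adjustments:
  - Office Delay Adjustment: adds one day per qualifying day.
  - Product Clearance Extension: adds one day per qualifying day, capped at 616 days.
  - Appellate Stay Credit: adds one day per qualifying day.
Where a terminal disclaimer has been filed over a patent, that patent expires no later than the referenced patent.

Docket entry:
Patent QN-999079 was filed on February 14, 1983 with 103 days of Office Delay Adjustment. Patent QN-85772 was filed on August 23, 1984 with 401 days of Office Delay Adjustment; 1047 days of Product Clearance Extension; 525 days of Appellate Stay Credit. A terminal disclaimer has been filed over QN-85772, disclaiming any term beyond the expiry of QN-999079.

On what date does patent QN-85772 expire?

Natural term of QN-85772:
  Base: filing + 17 years → 23 August 2001.
  Office Delay Adjustment: +401 days → 28 September 2002.
  Product Clearance Extension: 1047 days claimed exceeds the 616-day cap, so +616 days → 5 June 2004.
  Appellate Stay Credit: +525 days → 12 November 2005.
Expiry of referenced patent QN-999079:
  Base: filing + 17 years → 14 February 2000.
  Office Delay Adjustment: +103 days → 27 May 2000.
Terminal disclaimer: QN-85772 expires on the earlier of 12 November 2005 and 27 May 2000.

2000-05-27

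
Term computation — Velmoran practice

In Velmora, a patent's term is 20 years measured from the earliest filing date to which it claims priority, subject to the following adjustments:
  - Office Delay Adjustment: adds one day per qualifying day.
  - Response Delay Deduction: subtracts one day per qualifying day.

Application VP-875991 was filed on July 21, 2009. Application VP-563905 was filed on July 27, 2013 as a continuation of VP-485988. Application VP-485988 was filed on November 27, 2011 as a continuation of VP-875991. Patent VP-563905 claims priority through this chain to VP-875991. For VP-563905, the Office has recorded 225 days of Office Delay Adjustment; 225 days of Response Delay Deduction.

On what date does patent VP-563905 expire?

July 21, 2029

Earliest priority filing: 21 July 2009.
Base term: 21 July 2009 + 20 years → 21 July 2029.
Office Delay Adjustment: +225 days → 3 March 2030.
Response Delay Deduction: −225 days → 21 July 2029.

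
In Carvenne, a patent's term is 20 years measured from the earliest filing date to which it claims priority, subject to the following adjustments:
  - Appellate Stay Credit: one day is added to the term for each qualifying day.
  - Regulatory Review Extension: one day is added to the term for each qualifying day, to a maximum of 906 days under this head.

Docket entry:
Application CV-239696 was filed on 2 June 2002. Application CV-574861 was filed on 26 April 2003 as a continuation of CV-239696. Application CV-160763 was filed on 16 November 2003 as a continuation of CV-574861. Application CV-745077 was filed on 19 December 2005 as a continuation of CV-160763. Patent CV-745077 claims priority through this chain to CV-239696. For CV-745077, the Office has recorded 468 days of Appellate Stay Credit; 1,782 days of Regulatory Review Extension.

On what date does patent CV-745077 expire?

Earliest priority filing: 2 June 2002.
Base term: 2 June 2002 + 20 years → 2 June 2022.
Appellate Stay Credit: +468 days → 13 September 2023.
Regulatory Review Extension: 1782 days claimed exceeds the 906-day cap, so +906 days → 7 March 2026.

2026-03-07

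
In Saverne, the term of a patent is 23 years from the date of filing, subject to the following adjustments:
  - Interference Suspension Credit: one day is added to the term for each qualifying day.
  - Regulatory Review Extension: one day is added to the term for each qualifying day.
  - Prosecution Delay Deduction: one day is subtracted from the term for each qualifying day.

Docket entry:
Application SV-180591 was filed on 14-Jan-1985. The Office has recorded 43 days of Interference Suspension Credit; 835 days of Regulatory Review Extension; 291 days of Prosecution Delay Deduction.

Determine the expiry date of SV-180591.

2009-08-23

Base term: filing date + 23 years → 14 January 2008.
Interference Suspension Credit: +43 days → 26 February 2008.
Regulatory Review Extension: +835 days → 10 June 2010.
Prosecution Delay Deduction: −291 days → 23 August 2009.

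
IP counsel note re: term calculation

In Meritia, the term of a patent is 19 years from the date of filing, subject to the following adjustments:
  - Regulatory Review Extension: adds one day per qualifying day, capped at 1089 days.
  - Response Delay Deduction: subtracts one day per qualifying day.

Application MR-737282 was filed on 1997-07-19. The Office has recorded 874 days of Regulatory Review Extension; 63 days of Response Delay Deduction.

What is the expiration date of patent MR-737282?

Base term: filing date + 19 years → 19 July 2016.
Regulatory Review Extension: 874 days (within the 1089-day cap) → +874 days → 10 December 2018.
Response Delay Deduction: −63 days → 8 October 2018.

October 8, 2018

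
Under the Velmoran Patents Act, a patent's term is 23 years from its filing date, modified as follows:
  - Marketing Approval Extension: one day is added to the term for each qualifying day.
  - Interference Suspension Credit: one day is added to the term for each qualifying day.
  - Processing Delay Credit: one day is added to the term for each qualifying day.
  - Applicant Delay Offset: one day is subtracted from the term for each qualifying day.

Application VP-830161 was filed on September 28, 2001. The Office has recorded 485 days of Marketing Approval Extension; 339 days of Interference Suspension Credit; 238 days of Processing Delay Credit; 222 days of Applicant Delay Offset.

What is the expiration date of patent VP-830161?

Base term: filing date + 23 years → 28 September 2024.
Marketing Approval Extension: +485 days → 26 January 2026.
Interference Suspension Credit: +339 days → 31 December 2026.
Processing Delay Credit: +238 days → 26 August 2027.
Applicant Delay Offset: −222 days → 16 January 2027.

2027-01-16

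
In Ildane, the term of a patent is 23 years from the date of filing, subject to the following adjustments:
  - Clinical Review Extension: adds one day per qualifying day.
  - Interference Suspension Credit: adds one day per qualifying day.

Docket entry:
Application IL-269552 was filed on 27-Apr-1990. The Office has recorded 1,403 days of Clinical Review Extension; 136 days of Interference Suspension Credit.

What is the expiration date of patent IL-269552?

July 14, 2017

Base term: filing date + 23 years → 27 April 2013.
Clinical Review Extension: +1403 days → 28 February 2017.
Interference Suspension Credit: +136 days → 14 July 2017.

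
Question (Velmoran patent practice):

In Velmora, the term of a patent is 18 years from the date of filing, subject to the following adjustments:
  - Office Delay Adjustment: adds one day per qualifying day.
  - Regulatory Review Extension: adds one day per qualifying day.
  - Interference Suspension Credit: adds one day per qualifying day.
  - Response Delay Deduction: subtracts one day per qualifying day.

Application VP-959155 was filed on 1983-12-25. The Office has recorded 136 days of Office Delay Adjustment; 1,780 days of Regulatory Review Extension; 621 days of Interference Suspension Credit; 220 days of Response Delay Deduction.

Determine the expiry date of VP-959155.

Base term: filing date + 18 years → 25 December 2001.
Office Delay Adjustment: +136 days → 10 May 2002.
Regulatory Review Extension: +1780 days → 25 March 2007.
Interference Suspension Credit: +621 days → 5 December 2008.
Response Delay Deduction: −220 days → 29 April 2008.

April 29, 2008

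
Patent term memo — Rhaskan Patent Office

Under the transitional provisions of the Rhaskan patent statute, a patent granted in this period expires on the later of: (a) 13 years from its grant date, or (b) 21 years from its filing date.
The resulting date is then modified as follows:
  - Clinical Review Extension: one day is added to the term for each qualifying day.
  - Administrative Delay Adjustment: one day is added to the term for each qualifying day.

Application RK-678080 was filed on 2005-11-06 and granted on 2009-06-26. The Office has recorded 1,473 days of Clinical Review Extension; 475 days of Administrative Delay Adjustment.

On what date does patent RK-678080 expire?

2032-03-07

(a) grant + 13 years → 26 June 2022.
(b) filing + 21 years → 6 November 2026.
Later of the two: 6 November 2026.
Clinical Review Extension: +1473 days → 18 November 2030.
Administrative Delay Adjustment: +475 days → 7 March 2032.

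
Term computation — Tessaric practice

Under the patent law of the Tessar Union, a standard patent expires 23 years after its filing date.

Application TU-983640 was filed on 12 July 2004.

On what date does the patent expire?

2027-07-12

Filing date + 23 years → 12 July 2027.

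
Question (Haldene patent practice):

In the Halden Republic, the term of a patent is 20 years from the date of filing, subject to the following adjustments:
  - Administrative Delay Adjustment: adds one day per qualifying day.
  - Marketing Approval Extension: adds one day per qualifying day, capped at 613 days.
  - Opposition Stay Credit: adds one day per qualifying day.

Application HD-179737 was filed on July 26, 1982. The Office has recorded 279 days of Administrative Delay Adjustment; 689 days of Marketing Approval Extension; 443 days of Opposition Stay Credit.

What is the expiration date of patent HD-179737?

March 22, 2006

Base term: filing date + 20 years → 26 July 2002.
Administrative Delay Adjustment: +279 days → 1 May 2003.
Marketing Approval Extension: 689 days claimed exceeds the 613-day cap, so +613 days → 3 January 2005.
Opposition Stay Credit: +443 days → 22 March 2006.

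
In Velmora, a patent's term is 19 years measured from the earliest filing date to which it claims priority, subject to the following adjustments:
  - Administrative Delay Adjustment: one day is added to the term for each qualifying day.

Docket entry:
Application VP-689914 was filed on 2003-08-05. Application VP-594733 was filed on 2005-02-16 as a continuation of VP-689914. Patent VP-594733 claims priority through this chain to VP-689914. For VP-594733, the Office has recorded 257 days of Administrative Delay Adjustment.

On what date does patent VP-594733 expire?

2023-04-19

Earliest priority filing: 5 August 2003.
Base term: 5 August 2003 + 19 years → 5 August 2022.
Administrative Delay Adjustment: +257 days → 19 April 2023.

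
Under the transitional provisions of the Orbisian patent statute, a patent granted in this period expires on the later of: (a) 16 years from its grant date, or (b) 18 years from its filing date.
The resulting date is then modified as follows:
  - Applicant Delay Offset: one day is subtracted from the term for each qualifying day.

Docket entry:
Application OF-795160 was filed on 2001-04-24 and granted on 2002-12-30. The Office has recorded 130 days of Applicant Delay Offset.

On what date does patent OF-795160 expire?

December 15, 2018

(a) grant + 16 years → 30 December 2018.
(b) filing + 18 years → 24 April 2019.
Later of the two: 24 April 2019.
Applicant Delay Offset: −130 days → 15 December 2018.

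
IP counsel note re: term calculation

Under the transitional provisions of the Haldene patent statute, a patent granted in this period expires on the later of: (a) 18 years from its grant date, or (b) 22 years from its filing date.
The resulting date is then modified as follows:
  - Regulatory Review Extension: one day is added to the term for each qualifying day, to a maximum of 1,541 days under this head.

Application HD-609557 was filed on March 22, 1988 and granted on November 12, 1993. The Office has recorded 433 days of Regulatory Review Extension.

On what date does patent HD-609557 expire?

(a) grant + 18 years → 12 November 2011.
(b) filing + 22 years → 22 March 2010.
Later of the two: 12 November 2011.
Regulatory Review Extension: 433 days (within the 1541-day cap) → +433 days → 18 January 2013.

2013-01-18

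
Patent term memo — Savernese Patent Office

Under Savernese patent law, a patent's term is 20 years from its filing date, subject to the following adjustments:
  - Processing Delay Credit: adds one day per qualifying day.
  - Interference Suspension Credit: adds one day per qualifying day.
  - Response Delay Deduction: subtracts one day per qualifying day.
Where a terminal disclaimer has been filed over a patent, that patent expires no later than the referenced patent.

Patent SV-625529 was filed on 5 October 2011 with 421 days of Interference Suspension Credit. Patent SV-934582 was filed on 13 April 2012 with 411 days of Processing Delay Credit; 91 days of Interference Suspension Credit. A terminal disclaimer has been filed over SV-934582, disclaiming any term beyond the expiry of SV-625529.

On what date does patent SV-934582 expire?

Natural term of SV-934582:
  Base: filing + 20 years → 13 April 2032.
  Processing Delay Credit: +411 days → 29 May 2033.
  Interference Suspension Credit: +91 days → 28 August 2033.
Expiry of referenced patent SV-625529:
  Base: filing + 20 years → 5 October 2031.
  Interference Suspension Credit: +421 days → 29 November 2032.
Terminal disclaimer: SV-934582 expires on the earlier of 28 August 2033 and 29 November 2032.

November 29, 2032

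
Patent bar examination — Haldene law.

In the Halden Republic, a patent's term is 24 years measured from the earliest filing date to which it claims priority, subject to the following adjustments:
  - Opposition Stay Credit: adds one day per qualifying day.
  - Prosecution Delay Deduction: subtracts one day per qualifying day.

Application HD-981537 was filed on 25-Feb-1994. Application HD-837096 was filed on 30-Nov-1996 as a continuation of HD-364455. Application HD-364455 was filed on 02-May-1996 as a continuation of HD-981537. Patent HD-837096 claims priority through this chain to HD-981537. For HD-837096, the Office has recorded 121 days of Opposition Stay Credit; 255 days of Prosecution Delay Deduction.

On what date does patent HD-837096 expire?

Earliest priority filing: 25 February 1994.
Base term: 25 February 1994 + 24 years → 25 February 2018.
Opposition Stay Credit: +121 days → 26 June 2018.
Prosecution Delay Deduction: −255 days → 14 October 2017.

October 14, 2017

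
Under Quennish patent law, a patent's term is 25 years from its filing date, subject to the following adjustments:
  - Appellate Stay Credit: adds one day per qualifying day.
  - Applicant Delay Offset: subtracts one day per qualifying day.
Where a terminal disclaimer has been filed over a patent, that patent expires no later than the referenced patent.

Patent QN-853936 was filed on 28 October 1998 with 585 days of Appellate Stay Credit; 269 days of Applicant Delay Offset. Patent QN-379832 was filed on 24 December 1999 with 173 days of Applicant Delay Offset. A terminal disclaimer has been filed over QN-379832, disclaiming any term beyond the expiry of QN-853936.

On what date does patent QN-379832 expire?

Natural term of QN-379832:
  Base: filing + 25 years → 24 December 2024.
  Applicant Delay Offset: −173 days → 4 July 2024.
Expiry of referenced patent QN-853936:
  Base: filing + 25 years → 28 October 2023.
  Appellate Stay Credit: +585 days → 4 June 2025.
  Applicant Delay Offset: −269 days → 8 September 2024.
Terminal disclaimer: QN-379832 expires on the earlier of 4 July 2024 and 8 September 2024.

2024-07-04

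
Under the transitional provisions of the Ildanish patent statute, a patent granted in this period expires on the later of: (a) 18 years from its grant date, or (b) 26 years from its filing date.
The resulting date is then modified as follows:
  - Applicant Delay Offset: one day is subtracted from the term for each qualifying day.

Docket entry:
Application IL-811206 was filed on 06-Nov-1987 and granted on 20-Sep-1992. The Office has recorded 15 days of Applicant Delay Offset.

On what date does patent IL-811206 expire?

2013-10-22

(a) grant + 18 years → 20 September 2010.
(b) filing + 26 years → 6 November 2013.
Later of the two: 6 November 2013.
Applicant Delay Offset: −15 days → 22 October 2013.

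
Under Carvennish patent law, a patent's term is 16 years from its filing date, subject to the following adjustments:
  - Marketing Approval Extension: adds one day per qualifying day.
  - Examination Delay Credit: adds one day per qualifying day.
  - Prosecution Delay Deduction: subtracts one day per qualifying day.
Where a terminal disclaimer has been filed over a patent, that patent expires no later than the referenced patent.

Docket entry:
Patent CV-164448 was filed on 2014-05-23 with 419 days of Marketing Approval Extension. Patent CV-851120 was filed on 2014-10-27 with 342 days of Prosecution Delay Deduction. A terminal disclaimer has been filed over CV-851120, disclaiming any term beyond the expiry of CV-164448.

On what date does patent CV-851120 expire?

November 19, 2029

Natural term of CV-851120:
  Base: filing + 16 years → 27 October 2030.
  Prosecution Delay Deduction: −342 days → 19 November 2029.
Expiry of referenced patent CV-164448:
  Base: filing + 16 years → 23 May 2030.
  Marketing Approval Extension: +419 days → 16 July 2031.
Terminal disclaimer: CV-851120 expires on the earlier of 19 November 2029 and 16 July 2031.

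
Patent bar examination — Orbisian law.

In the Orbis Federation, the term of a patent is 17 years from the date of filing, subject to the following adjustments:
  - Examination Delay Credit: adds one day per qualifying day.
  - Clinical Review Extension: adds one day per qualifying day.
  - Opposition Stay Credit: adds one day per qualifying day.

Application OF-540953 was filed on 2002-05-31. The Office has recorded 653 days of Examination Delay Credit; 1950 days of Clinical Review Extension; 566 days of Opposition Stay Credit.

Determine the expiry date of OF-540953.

2028-02-02

Base term: filing date + 17 years → 31 May 2019.
Examination Delay Credit: +653 days → 14 March 2021.
Clinical Review Extension: +1950 days → 16 July 2026.
Opposition Stay Credit: +566 days → 2 February 2028.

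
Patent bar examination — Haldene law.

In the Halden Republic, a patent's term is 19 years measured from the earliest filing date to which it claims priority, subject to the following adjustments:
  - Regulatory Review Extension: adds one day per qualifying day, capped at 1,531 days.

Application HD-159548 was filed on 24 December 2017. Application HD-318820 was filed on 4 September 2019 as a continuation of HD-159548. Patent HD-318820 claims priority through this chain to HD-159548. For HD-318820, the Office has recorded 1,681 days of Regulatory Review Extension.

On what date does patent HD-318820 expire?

2041-03-04

Earliest priority filing: 24 December 2017.
Base term: 24 December 2017 + 19 years → 24 December 2036.
Regulatory Review Extension: 1681 days claimed exceeds the 1531-day cap, so +1531 days → 4 March 2041.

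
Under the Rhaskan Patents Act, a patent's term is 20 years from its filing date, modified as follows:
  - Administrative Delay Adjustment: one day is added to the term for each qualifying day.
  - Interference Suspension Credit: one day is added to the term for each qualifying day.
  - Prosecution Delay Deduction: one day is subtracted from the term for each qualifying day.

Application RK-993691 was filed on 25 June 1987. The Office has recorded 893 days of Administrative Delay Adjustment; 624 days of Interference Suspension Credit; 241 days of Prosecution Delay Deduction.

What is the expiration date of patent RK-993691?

Base term: filing date + 20 years → 25 June 2007.
Administrative Delay Adjustment: +893 days → 4 December 2009.
Interference Suspension Credit: +624 days → 20 August 2011.
Prosecution Delay Deduction: −241 days → 22 December 2010.

2010-12-22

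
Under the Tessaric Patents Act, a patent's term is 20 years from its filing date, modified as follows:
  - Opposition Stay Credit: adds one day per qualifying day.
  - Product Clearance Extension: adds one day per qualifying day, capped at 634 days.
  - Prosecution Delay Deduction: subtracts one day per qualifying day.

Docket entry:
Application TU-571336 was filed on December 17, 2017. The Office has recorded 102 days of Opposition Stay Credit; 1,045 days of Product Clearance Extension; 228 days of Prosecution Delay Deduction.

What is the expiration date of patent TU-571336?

Base term: filing date + 20 years → 17 December 2037.
Opposition Stay Credit: +102 days → 29 March 2038.
Product Clearance Extension: 1045 days claimed exceeds the 634-day cap, so +634 days → 23 December 2039.
Prosecution Delay Deduction: −228 days → 9 May 2039.

May 9, 2039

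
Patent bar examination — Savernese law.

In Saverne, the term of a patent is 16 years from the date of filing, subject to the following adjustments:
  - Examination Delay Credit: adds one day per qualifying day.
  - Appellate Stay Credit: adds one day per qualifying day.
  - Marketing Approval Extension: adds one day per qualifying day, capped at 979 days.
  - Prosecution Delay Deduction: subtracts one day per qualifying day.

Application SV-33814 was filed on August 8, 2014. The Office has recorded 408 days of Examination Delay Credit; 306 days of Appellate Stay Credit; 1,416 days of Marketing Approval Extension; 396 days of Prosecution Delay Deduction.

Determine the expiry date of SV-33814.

Base term: filing date + 16 years → 8 August 2030.
Examination Delay Credit: +408 days → 20 September 2031.
Appellate Stay Credit: +306 days → 22 July 2032.
Marketing Approval Extension: 1416 days claimed exceeds the 979-day cap, so +979 days → 28 March 2035.
Prosecution Delay Deduction: −396 days → 25 February 2034.

February 25, 2034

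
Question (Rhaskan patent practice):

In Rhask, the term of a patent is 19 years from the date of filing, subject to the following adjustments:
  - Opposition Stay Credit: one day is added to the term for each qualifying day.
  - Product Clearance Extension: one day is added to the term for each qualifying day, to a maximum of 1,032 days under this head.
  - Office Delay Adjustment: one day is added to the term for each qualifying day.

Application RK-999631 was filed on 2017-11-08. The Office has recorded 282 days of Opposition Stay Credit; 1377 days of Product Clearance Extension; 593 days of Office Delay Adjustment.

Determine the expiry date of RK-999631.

Base term: filing date + 19 years → 8 November 2036.
Opposition Stay Credit: +282 days → 17 August 2037.
Product Clearance Extension: 1377 days claimed exceeds the 1032-day cap, so +1032 days → 14 June 2040.
Office Delay Adjustment: +593 days → 28 January 2042.

January 28, 2042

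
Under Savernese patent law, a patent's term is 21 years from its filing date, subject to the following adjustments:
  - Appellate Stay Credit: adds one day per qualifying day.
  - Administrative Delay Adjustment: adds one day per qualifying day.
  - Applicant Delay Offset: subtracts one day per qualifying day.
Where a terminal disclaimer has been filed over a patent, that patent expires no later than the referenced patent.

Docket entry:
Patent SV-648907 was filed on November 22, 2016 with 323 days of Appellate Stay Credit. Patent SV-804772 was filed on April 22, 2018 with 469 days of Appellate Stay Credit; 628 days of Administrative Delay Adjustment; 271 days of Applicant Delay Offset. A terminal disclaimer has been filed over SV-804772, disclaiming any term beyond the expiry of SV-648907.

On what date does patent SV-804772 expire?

October 11, 2038

Natural term of SV-804772:
  Base: filing + 21 years → 22 April 2039.
  Appellate Stay Credit: +469 days → 3 August 2040.
  Administrative Delay Adjustment: +628 days → 23 April 2042.
  Applicant Delay Offset: −271 days → 26 July 2041.
Expiry of referenced patent SV-648907:
  Base: filing + 21 years → 22 November 2037.
  Appellate Stay Credit: +323 days → 11 October 2038.
Terminal disclaimer: SV-804772 expires on the earlier of 26 July 2041 and 11 October 2038.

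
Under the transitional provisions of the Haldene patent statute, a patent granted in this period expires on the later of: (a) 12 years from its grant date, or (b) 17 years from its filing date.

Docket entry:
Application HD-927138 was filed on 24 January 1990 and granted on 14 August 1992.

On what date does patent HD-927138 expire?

2007-01-24

(a) grant + 12 years → 14 August 2004.
(b) filing + 17 years → 24 January 2007.
Later of the two: 24 January 2007.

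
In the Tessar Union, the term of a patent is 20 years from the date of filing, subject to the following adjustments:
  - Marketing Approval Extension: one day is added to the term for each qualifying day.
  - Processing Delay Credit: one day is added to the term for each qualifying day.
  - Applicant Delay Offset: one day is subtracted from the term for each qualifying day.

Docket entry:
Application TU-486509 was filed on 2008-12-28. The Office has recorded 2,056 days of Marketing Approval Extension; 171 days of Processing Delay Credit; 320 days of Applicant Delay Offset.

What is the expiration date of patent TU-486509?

2034-03-19

Base term: filing date + 20 years → 28 December 2028.
Marketing Approval Extension: +2056 days → 15 August 2034.
Processing Delay Credit: +171 days → 2 February 2035.
Applicant Delay Offset: −320 days → 19 March 2034.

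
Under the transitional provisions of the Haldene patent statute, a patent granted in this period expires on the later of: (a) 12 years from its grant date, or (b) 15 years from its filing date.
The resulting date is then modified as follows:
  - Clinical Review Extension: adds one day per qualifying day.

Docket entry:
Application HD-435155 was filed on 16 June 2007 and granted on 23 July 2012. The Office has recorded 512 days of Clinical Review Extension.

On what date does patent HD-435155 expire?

(a) grant + 12 years → 23 July 2024.
(b) filing + 15 years → 16 June 2022.
Later of the two: 23 July 2024.
Clinical Review Extension: +512 days → 17 December 2025.

2025-12-17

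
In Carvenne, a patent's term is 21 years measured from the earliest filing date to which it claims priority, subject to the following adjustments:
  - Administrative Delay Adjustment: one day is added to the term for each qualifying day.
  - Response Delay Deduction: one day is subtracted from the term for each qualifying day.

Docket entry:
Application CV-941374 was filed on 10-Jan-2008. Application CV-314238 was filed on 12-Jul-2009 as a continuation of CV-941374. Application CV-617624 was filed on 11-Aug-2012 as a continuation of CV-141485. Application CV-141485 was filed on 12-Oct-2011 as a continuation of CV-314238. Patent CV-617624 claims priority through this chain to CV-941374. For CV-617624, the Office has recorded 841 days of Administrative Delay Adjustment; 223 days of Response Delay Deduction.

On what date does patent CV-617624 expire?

2030-09-20

Earliest priority filing: 10 January 2008.
Base term: 10 January 2008 + 21 years → 10 January 2029.
Administrative Delay Adjustment: +841 days → 1 May 2031.
Response Delay Deduction: −223 days → 20 September 2030.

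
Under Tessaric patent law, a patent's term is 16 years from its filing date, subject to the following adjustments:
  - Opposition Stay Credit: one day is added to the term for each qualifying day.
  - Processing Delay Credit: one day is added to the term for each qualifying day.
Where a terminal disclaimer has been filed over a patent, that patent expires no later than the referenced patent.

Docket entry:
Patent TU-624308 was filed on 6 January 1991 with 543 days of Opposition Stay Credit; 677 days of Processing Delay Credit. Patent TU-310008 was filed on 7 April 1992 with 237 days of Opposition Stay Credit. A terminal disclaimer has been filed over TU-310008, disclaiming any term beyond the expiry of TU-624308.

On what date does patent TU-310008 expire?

2008-11-30

Natural term of TU-310008:
  Base: filing + 16 years → 7 April 2008.
  Opposition Stay Credit: +237 days → 30 November 2008.
Expiry of referenced patent TU-624308:
  Base: filing + 16 years → 6 January 2007.
  Opposition Stay Credit: +543 days → 2 July 2008.
  Processing Delay Credit: +677 days → 10 May 2010.
Terminal disclaimer: TU-310008 expires on the earlier of 30 November 2008 and 10 May 2010.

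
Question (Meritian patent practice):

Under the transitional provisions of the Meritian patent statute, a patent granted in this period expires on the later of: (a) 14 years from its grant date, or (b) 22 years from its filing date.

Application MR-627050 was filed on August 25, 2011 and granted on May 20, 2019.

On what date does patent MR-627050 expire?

(a) grant + 14 years → 20 May 2033.
(b) filing + 22 years → 25 August 2033.
Later of the two: 25 August 2033.

2033-08-25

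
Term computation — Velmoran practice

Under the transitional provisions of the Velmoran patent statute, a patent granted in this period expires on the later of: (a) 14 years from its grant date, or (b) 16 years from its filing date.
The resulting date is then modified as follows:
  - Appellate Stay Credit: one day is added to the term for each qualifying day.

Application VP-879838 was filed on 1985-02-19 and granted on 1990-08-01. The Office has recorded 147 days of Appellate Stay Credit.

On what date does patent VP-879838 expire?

December 26, 2004

(a) grant + 14 years → 1 August 2004.
(b) filing + 16 years → 19 February 2001.
Later of the two: 1 August 2004.
Appellate Stay Credit: +147 days → 26 December 2004.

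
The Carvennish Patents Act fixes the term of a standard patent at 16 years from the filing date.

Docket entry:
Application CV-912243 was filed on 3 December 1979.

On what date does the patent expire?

1995-12-03

Filing date + 16 years → 3 December 1995.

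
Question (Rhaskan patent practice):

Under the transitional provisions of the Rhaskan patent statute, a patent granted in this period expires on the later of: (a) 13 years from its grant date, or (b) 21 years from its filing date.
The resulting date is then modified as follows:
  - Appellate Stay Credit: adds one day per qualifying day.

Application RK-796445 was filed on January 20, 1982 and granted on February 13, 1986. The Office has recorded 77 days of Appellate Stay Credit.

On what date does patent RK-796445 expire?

April 7, 2003

(a) grant + 13 years → 13 February 1999.
(b) filing + 21 years → 20 January 2003.
Later of the two: 20 January 2003.
Appellate Stay Credit: +77 days → 7 April 2003.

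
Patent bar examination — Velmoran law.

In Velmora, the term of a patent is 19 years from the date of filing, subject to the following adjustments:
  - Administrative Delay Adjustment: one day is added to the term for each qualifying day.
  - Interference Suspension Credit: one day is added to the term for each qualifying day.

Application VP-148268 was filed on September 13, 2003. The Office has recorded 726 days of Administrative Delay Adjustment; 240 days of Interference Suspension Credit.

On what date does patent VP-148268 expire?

Base term: filing date + 19 years → 13 September 2022.
Administrative Delay Adjustment: +726 days → 8 September 2024.
Interference Suspension Credit: +240 days → 6 May 2025.

2025-05-06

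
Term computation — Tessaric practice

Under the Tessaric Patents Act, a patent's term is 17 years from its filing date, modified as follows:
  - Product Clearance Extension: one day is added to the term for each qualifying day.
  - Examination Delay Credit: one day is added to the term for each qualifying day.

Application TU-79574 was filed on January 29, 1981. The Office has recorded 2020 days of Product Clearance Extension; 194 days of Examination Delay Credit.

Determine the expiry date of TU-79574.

Base term: filing date + 17 years → 29 January 1998.
Product Clearance Extension: +2020 days → 11 August 2003.
Examination Delay Credit: +194 days → 21 February 2004.

February 21, 2004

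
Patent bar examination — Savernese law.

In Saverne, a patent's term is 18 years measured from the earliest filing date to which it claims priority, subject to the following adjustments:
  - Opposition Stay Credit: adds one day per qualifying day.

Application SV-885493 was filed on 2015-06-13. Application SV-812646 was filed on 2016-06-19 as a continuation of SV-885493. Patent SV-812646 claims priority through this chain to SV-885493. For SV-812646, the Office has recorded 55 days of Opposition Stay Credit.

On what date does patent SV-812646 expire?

Earliest priority filing: 13 June 2015.
Base term: 13 June 2015 + 18 years → 13 June 2033.
Opposition Stay Credit: +55 days → 7 August 2033.

August 7, 2033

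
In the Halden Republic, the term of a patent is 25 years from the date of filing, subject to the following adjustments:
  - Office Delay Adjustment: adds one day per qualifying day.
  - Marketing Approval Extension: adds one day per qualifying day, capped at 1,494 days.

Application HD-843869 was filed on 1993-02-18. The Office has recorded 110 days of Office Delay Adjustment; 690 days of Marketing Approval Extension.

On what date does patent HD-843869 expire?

Base term: filing date + 25 years → 18 February 2018.
Office Delay Adjustment: +110 days → 8 June 2018.
Marketing Approval Extension: 690 days (within the 1494-day cap) → +690 days → 28 April 2020.

April 28, 2020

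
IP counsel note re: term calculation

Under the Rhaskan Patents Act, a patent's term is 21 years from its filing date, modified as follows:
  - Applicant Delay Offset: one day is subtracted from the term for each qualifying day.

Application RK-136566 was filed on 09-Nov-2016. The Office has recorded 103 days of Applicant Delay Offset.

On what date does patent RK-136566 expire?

Base term: filing date + 21 years → 9 November 2037.
Applicant Delay Offset: −103 days → 29 July 2037.

July 29, 2037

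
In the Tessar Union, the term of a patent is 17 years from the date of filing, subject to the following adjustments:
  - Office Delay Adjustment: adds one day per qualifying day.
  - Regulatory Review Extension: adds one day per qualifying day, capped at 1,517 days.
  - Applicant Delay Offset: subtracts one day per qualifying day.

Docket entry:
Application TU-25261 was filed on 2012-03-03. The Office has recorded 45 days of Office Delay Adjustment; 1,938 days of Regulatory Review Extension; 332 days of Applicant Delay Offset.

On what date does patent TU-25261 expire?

Base term: filing date + 17 years → 3 March 2029.
Office Delay Adjustment: +45 days → 17 April 2029.
Regulatory Review Extension: 1938 days claimed exceeds the 1517-day cap, so +1517 days → 12 June 2033.
Applicant Delay Offset: −332 days → 15 July 2032.

July 15, 2032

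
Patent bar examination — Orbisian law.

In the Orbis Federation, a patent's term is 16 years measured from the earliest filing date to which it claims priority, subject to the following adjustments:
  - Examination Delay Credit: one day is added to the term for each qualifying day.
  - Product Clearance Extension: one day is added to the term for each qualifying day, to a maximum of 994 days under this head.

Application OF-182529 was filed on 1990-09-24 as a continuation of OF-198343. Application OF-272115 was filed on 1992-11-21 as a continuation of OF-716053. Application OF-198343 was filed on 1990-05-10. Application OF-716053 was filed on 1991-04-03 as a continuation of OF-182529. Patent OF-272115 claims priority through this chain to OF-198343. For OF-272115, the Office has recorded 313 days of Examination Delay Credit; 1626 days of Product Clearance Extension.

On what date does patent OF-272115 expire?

Earliest priority filing: 10 May 1990.
Base term: 10 May 1990 + 16 years → 10 May 2006.
Examination Delay Credit: +313 days → 19 March 2007.
Product Clearance Extension: 1626 days claimed exceeds the 994-day cap, so +994 days → 7 December 2009.

December 7, 2009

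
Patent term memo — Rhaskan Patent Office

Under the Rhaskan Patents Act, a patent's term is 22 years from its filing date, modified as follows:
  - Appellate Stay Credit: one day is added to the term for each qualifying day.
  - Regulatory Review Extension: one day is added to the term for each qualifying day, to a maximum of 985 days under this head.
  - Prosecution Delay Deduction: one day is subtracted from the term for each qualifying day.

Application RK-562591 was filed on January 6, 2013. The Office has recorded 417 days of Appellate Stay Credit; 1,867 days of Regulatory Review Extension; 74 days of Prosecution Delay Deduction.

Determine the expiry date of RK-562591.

Base term: filing date + 22 years → 6 January 2035.
Appellate Stay Credit: +417 days → 27 February 2036.
Regulatory Review Extension: 1867 days claimed exceeds the 985-day cap, so +985 days → 8 November 2038.
Prosecution Delay Deduction: −74 days → 26 August 2038.

August 26, 2038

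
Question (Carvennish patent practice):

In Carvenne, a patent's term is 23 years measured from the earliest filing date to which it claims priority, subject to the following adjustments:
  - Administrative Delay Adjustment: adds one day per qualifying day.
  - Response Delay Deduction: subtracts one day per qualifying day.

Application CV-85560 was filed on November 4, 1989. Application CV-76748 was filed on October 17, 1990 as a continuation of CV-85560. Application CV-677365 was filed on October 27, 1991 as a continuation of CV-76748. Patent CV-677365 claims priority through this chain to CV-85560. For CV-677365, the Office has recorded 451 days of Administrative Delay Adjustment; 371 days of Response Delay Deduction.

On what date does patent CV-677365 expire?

Earliest priority filing: 4 November 1989.
Base term: 4 November 1989 + 23 years → 4 November 2012.
Administrative Delay Adjustment: +451 days → 29 January 2014.
Response Delay Deduction: −371 days → 23 January 2013.

2013-01-23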